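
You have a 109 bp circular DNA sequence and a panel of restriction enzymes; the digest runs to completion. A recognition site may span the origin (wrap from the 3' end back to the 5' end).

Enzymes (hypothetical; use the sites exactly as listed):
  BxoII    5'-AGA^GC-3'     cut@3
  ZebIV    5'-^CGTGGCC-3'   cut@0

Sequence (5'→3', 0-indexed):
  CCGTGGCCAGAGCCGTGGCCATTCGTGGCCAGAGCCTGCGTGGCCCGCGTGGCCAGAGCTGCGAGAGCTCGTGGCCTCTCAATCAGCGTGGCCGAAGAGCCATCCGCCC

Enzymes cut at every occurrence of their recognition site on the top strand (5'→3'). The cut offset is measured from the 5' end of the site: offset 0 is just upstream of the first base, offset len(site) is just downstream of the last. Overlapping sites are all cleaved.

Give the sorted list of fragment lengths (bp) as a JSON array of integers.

Per-enzyme occurrences:
  BxoII (AGAGC, off=3): starts [8, 30, 54, 63, 95] → cuts [11, 33, 57, 66, 98]
  ZebIV (CGTGGCC, off=0): starts [1, 13, 23, 38, 47, 69, 86] → cuts [1, 13, 23, 38, 47, 69, 86]

Pooled cuts: [1, 11, 13, 23, 33, 38, 47, 57, 66, 69, 86, 98]

Fragments:
  1→11: 10 bp
  11→13: 2 bp
  13→23: 10 bp
  23→33: 10 bp
  33→38: 5 bp
  38→47: 9 bp
  47→57: 10 bp
  57→66: 9 bp
  66→69: 3 bp
  69→86: 17 bp
  86→98: 12 bp
  98→1 (wrap): 109-98+1 = 12 bp

[2,3,5,9,9,10,10,10,10,12,12,17]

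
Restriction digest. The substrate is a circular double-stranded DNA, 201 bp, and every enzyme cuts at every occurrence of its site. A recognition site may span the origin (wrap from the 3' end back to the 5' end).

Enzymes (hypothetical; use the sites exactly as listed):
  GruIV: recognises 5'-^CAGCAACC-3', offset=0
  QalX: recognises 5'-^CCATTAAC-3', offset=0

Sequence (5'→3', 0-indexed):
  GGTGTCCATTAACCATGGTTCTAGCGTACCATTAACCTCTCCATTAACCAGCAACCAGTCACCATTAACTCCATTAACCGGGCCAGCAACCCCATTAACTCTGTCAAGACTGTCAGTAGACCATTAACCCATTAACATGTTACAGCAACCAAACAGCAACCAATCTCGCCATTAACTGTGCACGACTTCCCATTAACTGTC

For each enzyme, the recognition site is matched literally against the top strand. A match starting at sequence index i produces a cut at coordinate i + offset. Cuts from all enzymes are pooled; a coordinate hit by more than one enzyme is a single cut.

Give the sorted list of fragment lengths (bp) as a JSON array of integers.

[8,8,8,9,11,12,13,13,14,15,17,21,23,29]

Per-enzyme occurrences:
  GruIV CAGCAACC/0: at [48, 83, 142, 153] ⇒ [48, 83, 142, 153]
  QalX CCATTAAC/0: at [5, 28, 40, 61, 70, 91, 120, 128, 168, 189] ⇒ [5, 28, 40, 61, 70, 91, 120, 128, 168, 189]

All cut coordinates (distinct, sorted): [5, 28, 40, 48, 61, 70, 83, 91, 120, 128, 142, 153, 168, 189]

Fragment lengths:
  5→28: 23 bp
  28→40: 12 bp
  40→48: 8 bp
  48→61: 13 bp
  61→70: 9 bp
  70→83: 13 bp
  83→91: 8 bp
  91→120: 29 bp
  120→128: 8 bp
  128→142: 14 bp
  142→153: 11 bp
  153→168: 15 bp
  168→189: 21 bp
  189→5 (wrap): 201-189+5 = 17 bp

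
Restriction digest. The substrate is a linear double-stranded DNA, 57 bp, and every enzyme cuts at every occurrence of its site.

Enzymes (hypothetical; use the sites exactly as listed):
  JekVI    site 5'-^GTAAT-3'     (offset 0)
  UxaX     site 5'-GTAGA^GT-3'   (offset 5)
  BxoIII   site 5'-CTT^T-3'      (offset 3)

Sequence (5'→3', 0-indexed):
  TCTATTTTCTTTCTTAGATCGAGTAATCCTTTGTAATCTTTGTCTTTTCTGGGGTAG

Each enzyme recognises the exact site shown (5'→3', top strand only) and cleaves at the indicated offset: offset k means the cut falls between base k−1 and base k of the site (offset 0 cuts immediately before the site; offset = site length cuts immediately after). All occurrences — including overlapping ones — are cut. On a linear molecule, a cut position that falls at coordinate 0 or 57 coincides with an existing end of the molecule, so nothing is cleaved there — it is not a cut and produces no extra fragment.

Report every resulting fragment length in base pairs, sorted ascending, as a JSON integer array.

[1,6,8,9,11,11,11]

Scan for sites:
  JekVI GTAAT/0: at [22, 32] ⇒ [22, 32]
  UxaX (GTAGAGT, off=5): no sites
  BxoIII CTTT/3: at [8, 28, 37, 43] ⇒ [11, 31, 40, 46]

All cut coordinates (distinct, sorted): [11, 22, 31, 32, 40, 46]

Fragment lengths:
  [0,11): 11 bp
  [11,22): 11 bp
  [22,31): 9 bp
  [31,32): 1 bp
  [32,40): 8 bp
  [40,46): 6 bp
  [46,57): 11 bp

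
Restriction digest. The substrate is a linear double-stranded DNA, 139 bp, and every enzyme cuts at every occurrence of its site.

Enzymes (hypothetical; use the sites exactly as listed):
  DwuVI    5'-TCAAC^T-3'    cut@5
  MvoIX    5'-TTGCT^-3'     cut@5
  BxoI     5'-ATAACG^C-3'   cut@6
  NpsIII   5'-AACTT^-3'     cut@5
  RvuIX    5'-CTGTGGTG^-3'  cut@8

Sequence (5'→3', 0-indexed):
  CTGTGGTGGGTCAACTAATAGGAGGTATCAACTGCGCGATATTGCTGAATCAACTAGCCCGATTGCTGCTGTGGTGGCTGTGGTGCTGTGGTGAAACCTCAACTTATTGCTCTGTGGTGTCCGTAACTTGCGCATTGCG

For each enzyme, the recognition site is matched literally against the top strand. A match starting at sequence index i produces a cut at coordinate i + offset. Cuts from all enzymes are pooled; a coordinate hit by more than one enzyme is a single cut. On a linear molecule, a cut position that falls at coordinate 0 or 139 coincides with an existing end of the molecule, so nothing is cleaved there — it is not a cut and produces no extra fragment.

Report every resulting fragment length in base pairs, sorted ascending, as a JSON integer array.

[2,6,7,8,8,8,8,9,9,10,10,10,13,14,17]

Site scan:
  DwuVI (TCAACT, off=5): starts [10, 27, 49, 98] → cuts [15, 32, 54, 103]
  MvoIX (TTGCT, off=5): starts [41, 62, 106] → cuts [46, 67, 111]
  BxoI (ATAACGC, off=6): no sites
  NpsIII (AACTT, off=5): starts [100, 124] → cuts [105, 129]
  RvuIX (CTGTGGTG, off=8): starts [0, 68, 77, 85, 111] → cuts [8, 76, 85, 93, 119]

All cut coordinates (distinct, sorted): [8, 15, 32, 46, 54, 67, 76, 85, 93, 103, 105, 111, 119, 129]

Fragments:
  [0,8): 8 bp
  [8,15): 7 bp
  [15,32): 17 bp
  [32,46): 14 bp
  [46,54): 8 bp
  [54,67): 13 bp
  [67,76): 9 bp
  [76,85): 9 bp
  [85,93): 8 bp
  [93,103): 10 bp
  [103,105): 2 bp
  [105,111): 6 bp
  [111,119): 8 bp
  [119,129): 10 bp
  [129,139): 10 bp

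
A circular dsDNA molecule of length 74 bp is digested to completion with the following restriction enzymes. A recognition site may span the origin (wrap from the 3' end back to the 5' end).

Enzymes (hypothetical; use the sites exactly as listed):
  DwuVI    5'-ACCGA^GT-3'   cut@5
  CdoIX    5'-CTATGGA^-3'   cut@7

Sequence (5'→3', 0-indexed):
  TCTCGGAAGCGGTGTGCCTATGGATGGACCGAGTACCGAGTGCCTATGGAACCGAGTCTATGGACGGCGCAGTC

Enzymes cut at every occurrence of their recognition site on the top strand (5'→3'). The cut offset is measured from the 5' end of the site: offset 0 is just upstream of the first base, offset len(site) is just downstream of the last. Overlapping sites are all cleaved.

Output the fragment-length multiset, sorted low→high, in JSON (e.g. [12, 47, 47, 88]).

Site scan:
  DwuVI ACCGAGT/5: at [27, 34, 50] ⇒ [32, 39, 55]
  CdoIX CTATGGA/7: at [17, 43, 57] ⇒ [24, 50, 64]

All cut coordinates (distinct, sorted): [24, 32, 39, 50, 55, 64]

Fragment lengths:
  24→32: 8 bp
  32→39: 7 bp
  39→50: 11 bp
  50→55: 5 bp
  55→64: 9 bp
  64→24 (wrap): 74-64+24 = 34 bp

[5,7,8,9,11,34]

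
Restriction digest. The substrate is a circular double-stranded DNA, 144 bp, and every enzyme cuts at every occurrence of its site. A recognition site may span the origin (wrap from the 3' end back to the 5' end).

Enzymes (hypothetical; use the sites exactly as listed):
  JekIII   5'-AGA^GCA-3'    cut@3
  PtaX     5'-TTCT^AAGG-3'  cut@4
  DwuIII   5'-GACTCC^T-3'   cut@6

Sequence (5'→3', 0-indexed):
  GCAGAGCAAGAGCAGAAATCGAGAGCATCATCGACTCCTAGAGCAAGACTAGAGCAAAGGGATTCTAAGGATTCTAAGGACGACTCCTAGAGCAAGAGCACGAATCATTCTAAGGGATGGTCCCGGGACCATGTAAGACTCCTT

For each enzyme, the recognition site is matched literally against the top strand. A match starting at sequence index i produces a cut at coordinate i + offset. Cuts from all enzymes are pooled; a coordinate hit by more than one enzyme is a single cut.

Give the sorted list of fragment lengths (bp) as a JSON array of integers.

[4,4,6,6,7,9,11,12,13,13,14,14,31]

Scan for sites:
  JekIII (AGAGCA, off=3): starts [2, 8, 21, 39, 50, 88, 94] → cuts [5, 11, 24, 42, 53, 91, 97]
  PtaX (TTCTAAGG, off=4): starts [62, 71, 107] → cuts [66, 75, 111]
  DwuIII (GACTCCT, off=6): starts [32, 81, 136] → cuts [38, 87, 142]

Pooled cuts: [5, 11, 24, 38, 42, 53, 66, 75, 87, 91, 97, 111, 142]

Fragments:
  5→11: 6 bp
  11→24: 13 bp
  24→38: 14 bp
  38→42: 4 bp
  42→53: 11 bp
  53→66: 13 bp
  66→75: 9 bp
  75→87: 12 bp
  87→91: 4 bp
  91→97: 6 bp
  97→111: 14 bp
  111→142: 31 bp
  142→5 (wrap): 144-142+5 = 7 bp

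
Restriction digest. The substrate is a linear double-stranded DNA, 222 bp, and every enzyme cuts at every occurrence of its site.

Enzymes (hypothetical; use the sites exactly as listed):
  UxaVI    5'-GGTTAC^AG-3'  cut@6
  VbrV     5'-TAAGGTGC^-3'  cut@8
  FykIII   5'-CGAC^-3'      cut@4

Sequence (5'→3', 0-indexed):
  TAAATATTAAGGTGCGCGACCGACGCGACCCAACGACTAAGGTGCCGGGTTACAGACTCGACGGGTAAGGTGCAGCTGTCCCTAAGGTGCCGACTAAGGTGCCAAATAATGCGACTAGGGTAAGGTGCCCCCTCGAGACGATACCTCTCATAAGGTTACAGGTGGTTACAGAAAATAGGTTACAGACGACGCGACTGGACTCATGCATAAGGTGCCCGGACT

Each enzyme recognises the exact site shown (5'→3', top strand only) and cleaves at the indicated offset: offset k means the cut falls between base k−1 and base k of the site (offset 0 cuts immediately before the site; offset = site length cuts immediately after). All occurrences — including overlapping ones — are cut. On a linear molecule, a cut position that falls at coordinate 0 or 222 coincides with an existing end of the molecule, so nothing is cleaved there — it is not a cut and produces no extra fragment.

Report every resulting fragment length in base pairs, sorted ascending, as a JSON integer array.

[4,4,5,5,5,7,7,8,8,8,8,9,10,11,13,13,14,15,17,20,31]

Per-enzyme occurrences:
  UxaVI (GGTTACAG, off=6): starts [47, 153, 163, 177] → cuts [53, 159, 169, 183]
  VbrV (TAAGGTGC, off=8): starts [7, 37, 65, 82, 94, 120, 207] → cuts [15, 45, 73, 90, 102, 128, 215]
  FykIII (CGAC, off=4): starts [16, 20, 25, 33, 58, 90, 111, 186, 191] → cuts [20, 24, 29, 37, 62, 94, 115, 190, 195]

All cut coordinates (distinct, sorted): [15, 20, 24, 29, 37, 45, 53, 62, 73, 90, 94, 102, 115, 128, 159, 169, 183, 190, 195, 215]

Fragments:
  [0,15): 15 bp
  [15,20): 5 bp
  [20,24): 4 bp
  [24,29): 5 bp
  [29,37): 8 bp
  [37,45): 8 bp
  [45,53): 8 bp
  [53,62): 9 bp
  [62,73): 11 bp
  [73,90): 17 bp
  [90,94): 4 bp
  [94,102): 8 bp
  [102,115): 13 bp
  [115,128): 13 bp
  [128,159): 31 bp
  [159,169): 10 bp
  [169,183): 14 bp
  [183,190): 7 bp
  [190,195): 5 bp
  [195,215): 20 bp
  [215,222): 7 bp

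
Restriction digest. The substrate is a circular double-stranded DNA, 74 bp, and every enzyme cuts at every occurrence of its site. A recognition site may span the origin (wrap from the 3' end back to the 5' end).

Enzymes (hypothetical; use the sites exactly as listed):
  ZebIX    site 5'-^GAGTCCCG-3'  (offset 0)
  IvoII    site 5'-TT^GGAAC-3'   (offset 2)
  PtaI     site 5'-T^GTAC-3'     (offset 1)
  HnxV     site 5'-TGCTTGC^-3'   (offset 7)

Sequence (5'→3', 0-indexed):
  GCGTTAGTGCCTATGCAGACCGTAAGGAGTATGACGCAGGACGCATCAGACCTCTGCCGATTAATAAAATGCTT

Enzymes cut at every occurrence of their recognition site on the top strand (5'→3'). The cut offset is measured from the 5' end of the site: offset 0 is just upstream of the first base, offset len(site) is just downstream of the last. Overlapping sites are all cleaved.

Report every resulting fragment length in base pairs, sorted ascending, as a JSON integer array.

Site scan:
  ZebIX (GAGTCCCG, off=0): no sites
  IvoII (TTGGAAC, off=2): no sites
  PtaI (TGTAC, off=1): no sites
  HnxV TGCTTGC/7: at [69] ⇒ [2]

Pooled cuts: [2]

Fragment lengths:
  2→2 (wrap): 74-2+2 = 74 bp

[74]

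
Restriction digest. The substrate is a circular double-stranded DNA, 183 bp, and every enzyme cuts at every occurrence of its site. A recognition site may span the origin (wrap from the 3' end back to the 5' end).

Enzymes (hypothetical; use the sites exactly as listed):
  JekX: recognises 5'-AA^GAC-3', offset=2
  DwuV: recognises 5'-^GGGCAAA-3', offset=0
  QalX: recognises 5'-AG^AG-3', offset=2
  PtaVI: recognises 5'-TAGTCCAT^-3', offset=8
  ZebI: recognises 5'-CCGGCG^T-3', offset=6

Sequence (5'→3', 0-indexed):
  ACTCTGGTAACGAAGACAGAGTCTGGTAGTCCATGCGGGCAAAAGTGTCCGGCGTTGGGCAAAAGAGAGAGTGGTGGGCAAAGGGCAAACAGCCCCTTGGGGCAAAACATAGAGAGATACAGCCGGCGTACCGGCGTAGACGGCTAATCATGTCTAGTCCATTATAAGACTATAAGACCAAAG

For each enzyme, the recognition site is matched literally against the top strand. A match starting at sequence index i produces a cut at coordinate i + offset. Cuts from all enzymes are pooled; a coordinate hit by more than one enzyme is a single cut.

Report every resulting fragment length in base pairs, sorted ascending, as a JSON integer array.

[2,2,2,2,2,5,5,6,7,7,8,8,9,13,14,15,15,17,18,26]

Scan for sites:
  JekX AAGAC/2: at [12, 165, 173, 180] ⇒ [14, 167, 175, 182]
  DwuV GGGCAAA/0: at [36, 56, 75, 82, 99] ⇒ [36, 56, 75, 82, 99]
  QalX AGAG/2: at [17, 63, 65, 67, 110, 112] ⇒ [19, 65, 67, 69, 112, 114]
  PtaVI TAGTCCAT/8: at [26, 154] ⇒ [34, 162]
  ZebI CCGGCGT/6: at [48, 122, 130] ⇒ [54, 128, 136]

Pooled cuts: [14, 19, 34, 36, 54, 56, 65, 67, 69, 75, 82, 99, 112, 114, 128, 136, 162, 167, 175, 182]

Fragments:
  14→19: 5 bp
  19→34: 15 bp
  34→36: 2 bp
  36→54: 18 bp
  54→56: 2 bp
  56→65: 9 bp
  65→67: 2 bp
  67→69: 2 bp
  69→75: 6 bp
  75→82: 7 bp
  82→99: 17 bp
  99→112: 13 bp
  112→114: 2 bp
  114→128: 14 bp
  128→136: 8 bp
  136→162: 26 bp
  162→167: 5 bp
  167→175: 8 bp
  175→182: 7 bp
  182→14 (wrap): 183-182+14 = 15 bp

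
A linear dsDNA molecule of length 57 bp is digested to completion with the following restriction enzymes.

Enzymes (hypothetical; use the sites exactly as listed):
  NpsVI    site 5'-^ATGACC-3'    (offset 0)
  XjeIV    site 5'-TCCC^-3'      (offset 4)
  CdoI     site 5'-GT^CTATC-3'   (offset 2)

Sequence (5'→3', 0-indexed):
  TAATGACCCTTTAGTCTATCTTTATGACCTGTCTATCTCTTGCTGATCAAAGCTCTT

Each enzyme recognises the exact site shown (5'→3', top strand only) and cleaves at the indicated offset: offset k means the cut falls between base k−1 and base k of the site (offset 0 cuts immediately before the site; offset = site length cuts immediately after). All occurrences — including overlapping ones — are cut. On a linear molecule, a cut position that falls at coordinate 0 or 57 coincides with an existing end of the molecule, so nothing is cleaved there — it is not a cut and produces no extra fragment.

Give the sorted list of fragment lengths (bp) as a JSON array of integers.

Scan for sites:
  NpsVI (ATGACC, off=0): starts [2, 23] → cuts [2, 23]
  XjeIV (TCCC, off=4): no sites
  CdoI (GTCTATC, off=2): starts [13, 30] → cuts [15, 32]

Pooled cuts: [2, 15, 23, 32]

Fragment lengths:
  [0,2): 2 bp
  [2,15): 13 bp
  [15,23): 8 bp
  [23,32): 9 bp
  [32,57): 25 bp

[2,8,9,13,25]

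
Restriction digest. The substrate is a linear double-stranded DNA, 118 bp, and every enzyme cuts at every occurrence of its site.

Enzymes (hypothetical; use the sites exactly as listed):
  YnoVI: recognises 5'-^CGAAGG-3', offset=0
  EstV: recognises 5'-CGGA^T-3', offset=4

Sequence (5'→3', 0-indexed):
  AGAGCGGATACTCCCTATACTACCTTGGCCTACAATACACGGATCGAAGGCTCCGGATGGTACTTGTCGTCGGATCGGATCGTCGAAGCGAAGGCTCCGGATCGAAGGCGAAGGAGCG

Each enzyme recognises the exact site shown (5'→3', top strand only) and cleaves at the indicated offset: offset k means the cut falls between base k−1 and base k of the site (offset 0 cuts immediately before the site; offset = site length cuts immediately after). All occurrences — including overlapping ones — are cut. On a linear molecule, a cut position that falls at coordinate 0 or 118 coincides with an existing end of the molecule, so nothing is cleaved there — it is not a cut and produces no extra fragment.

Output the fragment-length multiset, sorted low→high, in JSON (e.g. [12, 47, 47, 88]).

[1,1,5,6,8,9,10,13,13,17,35]

Scan for sites:
  YnoVI CGAAGG/0: at [44, 88, 102, 108] ⇒ [44, 88, 102, 108]
  EstV CGGAT/4: at [4, 39, 53, 70, 75, 97] ⇒ [8, 43, 57, 74, 79, 101]

Pooled cuts: [8, 43, 44, 57, 74, 79, 88, 101, 102, 108]

Fragments:
  [0,8): 8 bp
  [8,43): 35 bp
  [43,44): 1 bp
  [44,57): 13 bp
  [57,74): 17 bp
  [74,79): 5 bp
  [79,88): 9 bp
  [88,101): 13 bp
  [101,102): 1 bp
  [102,108): 6 bp
  [108,118): 10 bp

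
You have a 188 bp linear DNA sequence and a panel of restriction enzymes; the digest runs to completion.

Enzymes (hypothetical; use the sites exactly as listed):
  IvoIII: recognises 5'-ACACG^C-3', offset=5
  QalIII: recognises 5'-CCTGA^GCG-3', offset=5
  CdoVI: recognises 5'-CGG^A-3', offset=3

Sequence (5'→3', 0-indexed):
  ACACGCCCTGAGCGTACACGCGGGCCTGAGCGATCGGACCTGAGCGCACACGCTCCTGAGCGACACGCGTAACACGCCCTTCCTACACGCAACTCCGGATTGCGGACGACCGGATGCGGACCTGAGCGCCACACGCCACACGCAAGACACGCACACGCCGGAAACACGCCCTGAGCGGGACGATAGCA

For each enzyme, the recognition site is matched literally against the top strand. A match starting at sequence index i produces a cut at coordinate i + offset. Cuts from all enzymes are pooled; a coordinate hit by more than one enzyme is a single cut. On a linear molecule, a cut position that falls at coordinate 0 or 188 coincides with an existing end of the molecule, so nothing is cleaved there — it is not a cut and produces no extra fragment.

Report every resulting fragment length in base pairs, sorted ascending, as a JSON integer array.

Per-enzyme occurrences:
  IvoIII ACACGC/5: at [0, 15, 47, 62, 71, 84, 130, 137, 146, 152, 163] ⇒ [5, 20, 52, 67, 76, 89, 135, 142, 151, 157, 168]
  QalIII CCTGAGCG/5: at [6, 24, 38, 54, 120, 169] ⇒ [11, 29, 43, 59, 125, 174]
  CdoVI CGGA/3: at [34, 95, 102, 110, 116, 158] ⇒ [37, 98, 105, 113, 119, 161]

All cut coordinates (distinct, sorted): [5, 11, 20, 29, 37, 43, 52, 59, 67, 76, 89, 98, 105, 113, 119, 125, 135, 142, 151, 157, 161, 168, 174]

Fragment lengths:
  [0,5): 5 bp
  [5,11): 6 bp
  [11,20): 9 bp
  [20,29): 9 bp
  [29,37): 8 bp
  [37,43): 6 bp
  [43,52): 9 bp
  [52,59): 7 bp
  [59,67): 8 bp
  [67,76): 9 bp
  [76,89): 13 bp
  [89,98): 9 bp
  [98,105): 7 bp
  [105,113): 8 bp
  [113,119): 6 bp
  [119,125): 6 bp
  [125,135): 10 bp
  [135,142): 7 bp
  [142,151): 9 bp
  [151,157): 6 bp
  [157,161): 4 bp
  [161,168): 7 bp
  [168,174): 6 bp
  [174,188): 14 bp

[4,5,6,6,6,6,6,6,7,7,7,7,8,8,8,9,9,9,9,9,9,10,13,14]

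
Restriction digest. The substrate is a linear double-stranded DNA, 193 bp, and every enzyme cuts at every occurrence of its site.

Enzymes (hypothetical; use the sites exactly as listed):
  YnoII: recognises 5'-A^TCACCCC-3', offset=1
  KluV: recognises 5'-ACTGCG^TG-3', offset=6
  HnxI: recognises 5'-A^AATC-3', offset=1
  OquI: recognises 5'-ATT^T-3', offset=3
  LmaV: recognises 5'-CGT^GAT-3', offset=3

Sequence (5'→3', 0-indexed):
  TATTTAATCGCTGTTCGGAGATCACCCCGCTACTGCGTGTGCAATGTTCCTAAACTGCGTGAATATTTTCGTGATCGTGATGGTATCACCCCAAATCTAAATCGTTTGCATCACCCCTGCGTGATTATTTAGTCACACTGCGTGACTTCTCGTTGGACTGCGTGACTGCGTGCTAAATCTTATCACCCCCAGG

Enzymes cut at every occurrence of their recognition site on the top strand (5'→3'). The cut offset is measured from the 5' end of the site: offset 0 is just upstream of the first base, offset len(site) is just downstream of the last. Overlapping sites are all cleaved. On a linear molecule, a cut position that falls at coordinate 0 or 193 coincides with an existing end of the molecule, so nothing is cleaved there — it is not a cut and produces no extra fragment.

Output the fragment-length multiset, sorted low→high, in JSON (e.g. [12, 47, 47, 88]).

Site scan:
  YnoII (ATCACCCC, off=1): starts [20, 84, 109, 181] → cuts [21, 85, 110, 182]
  KluV (ACTGCGTG, off=6): starts [31, 53, 136, 156, 164] → cuts [37, 59, 142, 162, 170]
  HnxI (AAATC, off=1): starts [92, 98, 174] → cuts [93, 99, 175]
  OquI (ATTT, off=3): starts [1, 64, 126] → cuts [4, 67, 129]
  LmaV (CGTGAT, off=3): starts [69, 75, 119] → cuts [72, 78, 122]

All cut coordinates (distinct, sorted): [4, 21, 37, 59, 67, 72, 78, 85, 93, 99, 110, 122, 129, 142, 162, 170, 175, 182]

Fragments:
  [0,4): 4 bp
  [4,21): 17 bp
  [21,37): 16 bp
  [37,59): 22 bp
  [59,67): 8 bp
  [67,72): 5 bp
  [72,78): 6 bp
  [78,85): 7 bp
  [85,93): 8 bp
  [93,99): 6 bp
  [99,110): 11 bp
  [110,122): 12 bp
  [122,129): 7 bp
  [129,142): 13 bp
  [142,162): 20 bp
  [162,170): 8 bp
  [170,175): 5 bp
  [175,182): 7 bp
  [182,193): 11 bp

[4,5,5,6,6,7,7,7,8,8,8,11,11,12,13,16,17,20,22]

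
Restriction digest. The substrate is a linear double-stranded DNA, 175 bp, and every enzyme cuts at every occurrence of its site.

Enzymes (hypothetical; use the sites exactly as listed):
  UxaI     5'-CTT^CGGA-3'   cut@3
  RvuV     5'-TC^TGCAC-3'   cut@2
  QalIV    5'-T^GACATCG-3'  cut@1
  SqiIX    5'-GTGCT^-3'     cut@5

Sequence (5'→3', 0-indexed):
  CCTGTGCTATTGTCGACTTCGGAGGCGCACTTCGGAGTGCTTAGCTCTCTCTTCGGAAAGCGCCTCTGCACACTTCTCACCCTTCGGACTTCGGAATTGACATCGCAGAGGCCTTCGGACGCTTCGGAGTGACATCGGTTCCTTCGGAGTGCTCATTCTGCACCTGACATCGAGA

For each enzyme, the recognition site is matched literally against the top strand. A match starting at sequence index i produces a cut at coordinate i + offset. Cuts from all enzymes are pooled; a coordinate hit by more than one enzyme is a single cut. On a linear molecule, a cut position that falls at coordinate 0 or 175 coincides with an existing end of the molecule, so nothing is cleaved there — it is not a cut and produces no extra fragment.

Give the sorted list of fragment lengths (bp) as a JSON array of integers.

[5,6,7,7,7,8,9,9,9,10,11,12,13,13,14,17,18]

Scan for sites:
  UxaI (CTTCGGA, off=3): starts [16, 29, 50, 81, 88, 112, 121, 141] → cuts [19, 32, 53, 84, 91, 115, 124, 144]
  RvuV (TCTGCAC, off=2): starts [64, 156] → cuts [66, 158]
  QalIV (TGACATCG, off=1): starts [97, 129, 164] → cuts [98, 130, 165]
  SqiIX (GTGCT, off=5): starts [3, 36, 148] → cuts [8, 41, 153]

Pooled cuts: [8, 19, 32, 41, 53, 66, 84, 91, 98, 115, 124, 130, 144, 153, 158, 165]

Fragment lengths:
  [0,8): 8 bp
  [8,19): 11 bp
  [19,32): 13 bp
  [32,41): 9 bp
  [41,53): 12 bp
  [53,66): 13 bp
  [66,84): 18 bp
  [84,91): 7 bp
  [91,98): 7 bp
  [98,115): 17 bp
  [115,124): 9 bp
  [124,130): 6 bp
  [130,144): 14 bp
  [144,153): 9 bp
  [153,158): 5 bp
  [158,165): 7 bp
  [165,175): 10 bp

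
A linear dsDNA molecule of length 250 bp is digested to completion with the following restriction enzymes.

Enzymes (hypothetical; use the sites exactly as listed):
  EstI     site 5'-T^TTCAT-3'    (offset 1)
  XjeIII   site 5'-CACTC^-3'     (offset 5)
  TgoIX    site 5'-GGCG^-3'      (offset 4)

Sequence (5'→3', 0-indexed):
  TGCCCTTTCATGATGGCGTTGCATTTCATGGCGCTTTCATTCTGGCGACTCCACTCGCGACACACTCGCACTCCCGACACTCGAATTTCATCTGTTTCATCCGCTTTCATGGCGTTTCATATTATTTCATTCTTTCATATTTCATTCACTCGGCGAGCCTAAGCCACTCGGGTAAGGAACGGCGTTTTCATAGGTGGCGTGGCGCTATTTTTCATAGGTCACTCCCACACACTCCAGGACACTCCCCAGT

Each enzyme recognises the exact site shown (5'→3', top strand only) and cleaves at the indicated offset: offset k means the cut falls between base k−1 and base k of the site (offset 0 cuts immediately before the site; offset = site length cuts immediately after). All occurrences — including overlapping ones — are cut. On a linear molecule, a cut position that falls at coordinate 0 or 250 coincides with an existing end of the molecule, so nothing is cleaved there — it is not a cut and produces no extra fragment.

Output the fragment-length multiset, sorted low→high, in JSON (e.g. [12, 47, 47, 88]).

Site scan:
  EstI TTTCAT/1: at [5, 23, 34, 85, 94, 104, 114, 124, 132, 139, 185, 209] ⇒ [6, 24, 35, 86, 95, 105, 115, 125, 133, 140, 186, 210]
  XjeIII CACTC/5: at [51, 62, 68, 77, 146, 164, 219, 229, 239] ⇒ [56, 67, 73, 82, 151, 169, 224, 234, 244]
  TgoIX GGCG/4: at [14, 29, 43, 110, 151, 180, 195, 200] ⇒ [18, 33, 47, 114, 155, 184, 199, 204]

Pooled cuts: [6, 18, 24, 33, 35, 47, 56, 67, 73, 82, 86, 95, 105, 114, 115, 125, 133, 140, 151, 155, 169, 184, 186, 199, 204, 210, 224, 234, 244]

Fragment lengths:
  [0,6): 6 bp
  [6,18): 12 bp
  [18,24): 6 bp
  [24,33): 9 bp
  [33,35): 2 bp
  [35,47): 12 bp
  [47,56): 9 bp
  [56,67): 11 bp
  [67,73): 6 bp
  [73,82): 9 bp
  [82,86): 4 bp
  [86,95): 9 bp
  [95,105): 10 bp
  [105,114): 9 bp
  [114,115): 1 bp
  [115,125): 10 bp
  [125,133): 8 bp
  [133,140): 7 bp
  [140,151): 11 bp
  [151,155): 4 bp
  [155,169): 14 bp
  [169,184): 15 bp
  [184,186): 2 bp
  [186,199): 13 bp
  [199,204): 5 bp
  [204,210): 6 bp
  [210,224): 14 bp
  [224,234): 10 bp
  [234,244): 10 bp
  [244,250): 6 bp

[1,2,2,4,4,5,6,6,6,6,6,7,8,9,9,9,9,9,10,10,10,10,11,11,12,12,13,14,14,15]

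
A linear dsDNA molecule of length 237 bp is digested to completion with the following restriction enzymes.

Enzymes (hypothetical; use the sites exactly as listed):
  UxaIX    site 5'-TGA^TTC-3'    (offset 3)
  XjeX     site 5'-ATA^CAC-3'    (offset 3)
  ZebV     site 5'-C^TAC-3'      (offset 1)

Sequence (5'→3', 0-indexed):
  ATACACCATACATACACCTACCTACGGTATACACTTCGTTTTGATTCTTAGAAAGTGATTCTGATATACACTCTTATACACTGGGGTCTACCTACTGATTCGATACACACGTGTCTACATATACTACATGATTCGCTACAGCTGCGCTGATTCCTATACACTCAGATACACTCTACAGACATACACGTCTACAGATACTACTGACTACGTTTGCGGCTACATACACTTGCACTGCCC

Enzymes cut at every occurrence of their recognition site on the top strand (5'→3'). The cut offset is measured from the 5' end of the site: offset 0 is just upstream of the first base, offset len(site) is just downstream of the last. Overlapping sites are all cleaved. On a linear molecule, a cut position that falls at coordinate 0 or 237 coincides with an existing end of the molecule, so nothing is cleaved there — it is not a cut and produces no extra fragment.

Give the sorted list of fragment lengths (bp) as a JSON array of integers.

[3,4,4,4,5,5,6,6,6,7,7,7,8,9,9,9,10,10,10,10,10,10,11,12,13,14,14,14]

Site scan:
  UxaIX TGATTC/3: at [41, 55, 95, 128, 147] ⇒ [44, 58, 98, 131, 150]
  XjeX ATACAC/3: at [0, 11, 28, 65, 75, 102, 155, 165, 180, 220] ⇒ [3, 14, 31, 68, 78, 105, 158, 168, 183, 223]
  ZebV CTAC/1: at [17, 21, 87, 91, 114, 123, 135, 172, 188, 197, 204, 216] ⇒ [18, 22, 88, 92, 115, 124, 136, 173, 189, 198, 205, 217]

Pooled cuts: [3, 14, 18, 22, 31, 44, 58, 68, 78, 88, 92, 98, 105, 115, 124, 131, 136, 150, 158, 168, 173, 183, 189, 198, 205, 217, 223]

Fragment lengths:
  [0,3): 3 bp
  [3,14): 11 bp
  [14,18): 4 bp
  [18,22): 4 bp
  [22,31): 9 bp
  [31,44): 13 bp
  [44,58): 14 bp
  [58,68): 10 bp
  [68,78): 10 bp
  [78,88): 10 bp
  [88,92): 4 bp
  [92,98): 6 bp
  [98,105): 7 bp
  [105,115): 10 bp
  [115,124): 9 bp
  [124,131): 7 bp
  [131,136): 5 bp
  [136,150): 14 bp
  [150,158): 8 bp
  [158,168): 10 bp
  [168,173): 5 bp
  [173,183): 10 bp
  [183,189): 6 bp
  [189,198): 9 bp
  [198,205): 7 bp
  [205,217): 12 bp
  [217,223): 6 bp
  [223,237): 14 bp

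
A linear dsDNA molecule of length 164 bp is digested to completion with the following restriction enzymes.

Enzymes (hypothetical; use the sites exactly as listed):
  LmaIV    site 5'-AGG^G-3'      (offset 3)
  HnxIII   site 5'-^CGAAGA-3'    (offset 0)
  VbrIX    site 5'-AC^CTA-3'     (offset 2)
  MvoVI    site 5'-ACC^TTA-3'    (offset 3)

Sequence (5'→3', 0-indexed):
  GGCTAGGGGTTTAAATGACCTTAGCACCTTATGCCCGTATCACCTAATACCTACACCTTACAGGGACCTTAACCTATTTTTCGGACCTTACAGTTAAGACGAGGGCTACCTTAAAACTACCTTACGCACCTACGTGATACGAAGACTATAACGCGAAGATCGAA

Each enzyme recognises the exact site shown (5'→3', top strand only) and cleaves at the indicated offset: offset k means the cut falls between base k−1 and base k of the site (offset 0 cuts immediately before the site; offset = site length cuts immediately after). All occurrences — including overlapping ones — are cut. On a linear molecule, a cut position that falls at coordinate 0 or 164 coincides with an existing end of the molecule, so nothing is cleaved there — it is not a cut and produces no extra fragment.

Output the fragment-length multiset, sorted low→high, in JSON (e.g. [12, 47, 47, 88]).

[4,5,6,7,7,7,7,8,8,10,11,11,13,14,14,15,17]

Per-enzyme occurrences:
  LmaIV (AGGG, off=3): starts [4, 61, 101] → cuts [7, 64, 104]
  HnxIII (CGAAGA, off=0): starts [139, 153] → cuts [139, 153]
  VbrIX (ACCTA, off=2): starts [41, 48, 71, 127] → cuts [43, 50, 73, 129]
  MvoVI (ACCTTA, off=3): starts [17, 25, 54, 65, 84, 107, 118] → cuts [20, 28, 57, 68, 87, 110, 121]

Pooled cuts: [7, 20, 28, 43, 50, 57, 64, 68, 73, 87, 104, 110, 121, 129, 139, 153]

Fragments:
  [0,7): 7 bp
  [7,20): 13 bp
  [20,28): 8 bp
  [28,43): 15 bp
  [43,50): 7 bp
  [50,57): 7 bp
  [57,64): 7 bp
  [64,68): 4 bp
  [68,73): 5 bp
  [73,87): 14 bp
  [87,104): 17 bp
  [104,110): 6 bp
  [110,121): 11 bp
  [121,129): 8 bp
  [129,139): 10 bp
  [139,153): 14 bp
  [153,164): 11 bp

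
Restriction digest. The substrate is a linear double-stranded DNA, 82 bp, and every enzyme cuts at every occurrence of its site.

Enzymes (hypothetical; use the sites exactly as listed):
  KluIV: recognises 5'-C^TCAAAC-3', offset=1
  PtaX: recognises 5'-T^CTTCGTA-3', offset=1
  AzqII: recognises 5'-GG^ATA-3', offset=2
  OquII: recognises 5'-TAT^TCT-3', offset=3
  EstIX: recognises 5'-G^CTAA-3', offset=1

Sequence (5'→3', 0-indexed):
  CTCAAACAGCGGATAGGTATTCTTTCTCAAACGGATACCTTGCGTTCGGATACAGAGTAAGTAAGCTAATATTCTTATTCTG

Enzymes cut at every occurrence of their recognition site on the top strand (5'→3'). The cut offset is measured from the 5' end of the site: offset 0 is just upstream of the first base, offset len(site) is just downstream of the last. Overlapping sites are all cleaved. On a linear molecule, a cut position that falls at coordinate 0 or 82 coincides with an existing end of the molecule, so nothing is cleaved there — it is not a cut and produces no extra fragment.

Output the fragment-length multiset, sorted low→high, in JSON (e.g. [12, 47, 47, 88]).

[1,4,6,6,7,8,8,11,15,16]

Scan for sites:
  KluIV CTCAAAC/1: at [0, 25] ⇒ [1, 26]
  PtaX (TCTTCGTA, off=1): no sites
  AzqII GGATA/2: at [10, 32, 47] ⇒ [12, 34, 49]
  OquII TATTCT/3: at [17, 69, 75] ⇒ [20, 72, 78]
  EstIX GCTAA/1: at [64] ⇒ [65]

Pooled cuts: [1, 12, 20, 26, 34, 49, 65, 72, 78]

Fragments:
  [0,1): 1 bp
  [1,12): 11 bp
  [12,20): 8 bp
  [20,26): 6 bp
  [26,34): 8 bp
  [34,49): 15 bp
  [49,65): 16 bp
  [65,72): 7 bp
  [72,78): 6 bp
  [78,82): 4 bp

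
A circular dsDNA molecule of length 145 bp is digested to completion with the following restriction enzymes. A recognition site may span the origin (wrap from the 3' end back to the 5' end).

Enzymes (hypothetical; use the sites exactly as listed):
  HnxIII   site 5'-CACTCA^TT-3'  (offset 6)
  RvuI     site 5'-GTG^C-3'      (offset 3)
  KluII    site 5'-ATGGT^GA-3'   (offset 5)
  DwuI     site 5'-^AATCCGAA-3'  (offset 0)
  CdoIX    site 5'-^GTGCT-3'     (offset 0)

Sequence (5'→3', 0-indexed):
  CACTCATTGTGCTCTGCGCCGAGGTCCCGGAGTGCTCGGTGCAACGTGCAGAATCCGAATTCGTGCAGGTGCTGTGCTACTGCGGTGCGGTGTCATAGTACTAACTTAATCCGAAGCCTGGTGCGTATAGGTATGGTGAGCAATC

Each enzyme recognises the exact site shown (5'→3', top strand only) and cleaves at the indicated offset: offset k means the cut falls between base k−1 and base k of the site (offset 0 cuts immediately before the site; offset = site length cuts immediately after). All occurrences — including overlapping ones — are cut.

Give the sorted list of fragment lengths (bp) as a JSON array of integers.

Per-enzyme occurrences:
  HnxIII CACTCATT/6: at [0] ⇒ [6]
  RvuI GTGC/3: at [8, 31, 38, 45, 62, 68, 73, 84, 120] ⇒ [11, 34, 41, 48, 65, 71, 76, 87, 123]
  KluII ATGGTGA/5: at [132] ⇒ [137]
  DwuI AATCCGAA/0: at [51, 107] ⇒ [51, 107]
  CdoIX GTGCT/0: at [8, 31, 68, 73] ⇒ [8, 31, 68, 73]

Pooled cuts: [6, 8, 11, 31, 34, 41, 48, 51, 65, 68, 71, 73, 76, 87, 107, 123, 137]

Fragments:
  6→8: 2 bp
  8→11: 3 bp
  11→31: 20 bp
  31→34: 3 bp
  34→41: 7 bp
  41→48: 7 bp
  48→51: 3 bp
  51→65: 14 bp
  65→68: 3 bp
  68→71: 3 bp
  71→73: 2 bp
  73→76: 3 bp
  76→87: 11 bp
  87→107: 20 bp
  107→123: 16 bp
  123→137: 14 bp
  137→6 (wrap): 145-137+6 = 14 bp

[2,2,3,3,3,3,3,3,7,7,11,14,14,14,16,20,20]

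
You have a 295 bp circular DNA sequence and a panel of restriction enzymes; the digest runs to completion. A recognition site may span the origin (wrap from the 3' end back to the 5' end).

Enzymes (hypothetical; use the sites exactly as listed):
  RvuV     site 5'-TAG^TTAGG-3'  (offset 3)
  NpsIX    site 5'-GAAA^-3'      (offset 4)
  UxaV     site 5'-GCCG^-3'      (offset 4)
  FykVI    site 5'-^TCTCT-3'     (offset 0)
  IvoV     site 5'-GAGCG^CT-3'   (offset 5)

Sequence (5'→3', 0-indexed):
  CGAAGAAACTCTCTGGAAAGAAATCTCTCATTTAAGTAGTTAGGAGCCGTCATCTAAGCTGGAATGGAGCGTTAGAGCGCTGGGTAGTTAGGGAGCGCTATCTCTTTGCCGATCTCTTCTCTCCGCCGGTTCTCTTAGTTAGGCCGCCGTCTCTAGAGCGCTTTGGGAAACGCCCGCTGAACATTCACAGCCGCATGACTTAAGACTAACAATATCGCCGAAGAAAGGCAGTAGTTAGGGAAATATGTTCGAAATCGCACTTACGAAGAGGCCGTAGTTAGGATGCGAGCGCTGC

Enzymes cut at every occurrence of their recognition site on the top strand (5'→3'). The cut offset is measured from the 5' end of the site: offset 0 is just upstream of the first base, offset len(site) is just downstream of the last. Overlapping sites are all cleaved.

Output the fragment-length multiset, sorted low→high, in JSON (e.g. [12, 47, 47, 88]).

Scan for sites:
  RvuV TAGTTAGG/3: at [36, 84, 135, 231, 274] ⇒ [39, 87, 138, 234, 277]
  NpsIX GAAA/4: at [4, 15, 19, 166, 222, 239, 250] ⇒ [8, 19, 23, 170, 226, 243, 254]
  UxaV GCCG/4: at [45, 107, 124, 142, 145, 189, 216, 270, 293] ⇒ [2, 49, 111, 128, 146, 149, 193, 220, 274]
  FykVI TCTCT/0: at [9, 23, 100, 112, 117, 130, 149] ⇒ [9, 23, 100, 112, 117, 130, 149]
  IvoV GAGCGCT/5: at [74, 92, 155, 286] ⇒ [79, 97, 160, 291]

Pooled cuts: [2, 8, 9, 19, 23, 39, 49, 79, 87, 97, 100, 111, 112, 117, 128, 130, 138, 146, 149, 160, 170, 193, 220, 226, 234, 243, 254, 274, 277, 291]

Fragments:
  2→8: 6 bp
  8→9: 1 bp
  9→19: 10 bp
  19→23: 4 bp
  23→39: 16 bp
  39→49: 10 bp
  49→79: 30 bp
  79→87: 8 bp
  87→97: 10 bp
  97→100: 3 bp
  100→111: 11 bp
  111→112: 1 bp
  112→117: 5 bp
  117→128: 11 bp
  128→130: 2 bp
  130→138: 8 bp
  138→146: 8 bp
  146→149: 3 bp
  149→160: 11 bp
  160→170: 10 bp
  170→193: 23 bp
  193→220: 27 bp
  220→226: 6 bp
  226→234: 8 bp
  234→243: 9 bp
  243→254: 11 bp
  254→274: 20 bp
  274→277: 3 bp
  277→291: 14 bp
  291→2 (wrap): 295-291+2 = 6 bp

[1,1,2,3,3,3,4,5,6,6,6,8,8,8,8,9,10,10,10,10,11,11,11,11,14,16,20,23,27,30]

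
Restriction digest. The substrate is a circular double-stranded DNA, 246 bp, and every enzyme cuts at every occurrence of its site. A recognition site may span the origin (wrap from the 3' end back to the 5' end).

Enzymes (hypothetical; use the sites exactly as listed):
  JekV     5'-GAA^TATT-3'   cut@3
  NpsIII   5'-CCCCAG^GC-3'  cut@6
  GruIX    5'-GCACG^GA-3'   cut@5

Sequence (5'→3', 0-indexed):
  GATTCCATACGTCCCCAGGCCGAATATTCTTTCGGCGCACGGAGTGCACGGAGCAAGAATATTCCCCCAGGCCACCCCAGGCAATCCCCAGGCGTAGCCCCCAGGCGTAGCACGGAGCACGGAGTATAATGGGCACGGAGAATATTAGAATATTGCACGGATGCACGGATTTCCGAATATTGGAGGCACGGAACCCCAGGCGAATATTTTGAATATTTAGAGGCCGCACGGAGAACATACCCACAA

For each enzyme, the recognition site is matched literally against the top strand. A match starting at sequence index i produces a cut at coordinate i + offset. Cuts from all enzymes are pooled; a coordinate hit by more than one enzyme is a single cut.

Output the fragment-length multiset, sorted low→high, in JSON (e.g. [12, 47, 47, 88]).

[5,5,6,7,8,8,9,9,9,9,9,10,10,10,11,11,13,13,16,17,17,34]

Scan for sites:
  JekV (GAATATT, off=3): starts [21, 56, 139, 147, 174, 201, 210] → cuts [24, 59, 142, 150, 177, 204, 213]
  NpsIII (CCCCAGGC, off=6): starts [12, 64, 74, 85, 98, 193] → cuts [18, 70, 80, 91, 104, 199]
  GruIX (GCACGGA, off=5): starts [36, 45, 109, 116, 132, 154, 162, 185, 225] → cuts [41, 50, 114, 121, 137, 159, 167, 190, 230]

Pooled cuts: [18, 24, 41, 50, 59, 70, 80, 91, 104, 114, 121, 137, 142, 150, 159, 167, 177, 190, 199, 204, 213, 230]

Fragments:
  18→24: 6 bp
  24→41: 17 bp
  41→50: 9 bp
  50→59: 9 bp
  59→70: 11 bp
  70→80: 10 bp
  80→91: 11 bp
  91→104: 13 bp
  104→114: 10 bp
  114→121: 7 bp
  121→137: 16 bp
  137→142: 5 bp
  142→150: 8 bp
  150→159: 9 bp
  159→167: 8 bp
  167→177: 10 bp
  177→190: 13 bp
  190→199: 9 bp
  199→204: 5 bp
  204→213: 9 bp
  213→230: 17 bp
  230→18 (wrap): 246-230+18 = 34 bp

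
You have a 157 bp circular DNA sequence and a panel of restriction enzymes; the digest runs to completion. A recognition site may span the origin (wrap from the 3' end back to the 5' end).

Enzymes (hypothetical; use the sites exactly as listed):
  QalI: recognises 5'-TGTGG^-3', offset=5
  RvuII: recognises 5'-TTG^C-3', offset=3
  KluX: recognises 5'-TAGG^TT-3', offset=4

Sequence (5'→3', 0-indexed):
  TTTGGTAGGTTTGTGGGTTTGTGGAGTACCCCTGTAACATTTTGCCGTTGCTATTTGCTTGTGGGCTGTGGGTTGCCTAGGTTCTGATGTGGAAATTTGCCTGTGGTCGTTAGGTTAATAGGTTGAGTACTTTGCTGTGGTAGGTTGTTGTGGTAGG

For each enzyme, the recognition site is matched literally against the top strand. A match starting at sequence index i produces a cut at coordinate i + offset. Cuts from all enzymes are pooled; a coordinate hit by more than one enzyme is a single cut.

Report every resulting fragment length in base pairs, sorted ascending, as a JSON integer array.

[4,4,4,6,6,6,7,7,7,7,7,7,8,8,8,9,9,11,12,20]

Scan for sites:
  QalI (TGTGG, off=5): starts [11, 19, 59, 66, 87, 101, 135, 148] → cuts [16, 24, 64, 71, 92, 106, 140, 153]
  RvuII (TTGC, off=3): starts [41, 47, 54, 72, 96, 131] → cuts [44, 50, 57, 75, 99, 134]
  KluX (TAGGTT, off=4): starts [5, 77, 110, 118, 140, 153] → cuts [0, 9, 81, 114, 122, 144]

Pooled cuts: [0, 9, 16, 24, 44, 50, 57, 64, 71, 75, 81, 92, 99, 106, 114, 122, 134, 140, 144, 153]

Fragments:
  0→9: 9 bp
  9→16: 7 bp
  16→24: 8 bp
  24→44: 20 bp
  44→50: 6 bp
  50→57: 7 bp
  57→64: 7 bp
  64→71: 7 bp
  71→75: 4 bp
  75→81: 6 bp
  81→92: 11 bp
  92→99: 7 bp
  99→106: 7 bp
  106→114: 8 bp
  114→122: 8 bp
  122→134: 12 bp
  134→140: 6 bp
  140→144: 4 bp
  144→153: 9 bp
  153→0 (wrap): 157-153+0 = 4 bp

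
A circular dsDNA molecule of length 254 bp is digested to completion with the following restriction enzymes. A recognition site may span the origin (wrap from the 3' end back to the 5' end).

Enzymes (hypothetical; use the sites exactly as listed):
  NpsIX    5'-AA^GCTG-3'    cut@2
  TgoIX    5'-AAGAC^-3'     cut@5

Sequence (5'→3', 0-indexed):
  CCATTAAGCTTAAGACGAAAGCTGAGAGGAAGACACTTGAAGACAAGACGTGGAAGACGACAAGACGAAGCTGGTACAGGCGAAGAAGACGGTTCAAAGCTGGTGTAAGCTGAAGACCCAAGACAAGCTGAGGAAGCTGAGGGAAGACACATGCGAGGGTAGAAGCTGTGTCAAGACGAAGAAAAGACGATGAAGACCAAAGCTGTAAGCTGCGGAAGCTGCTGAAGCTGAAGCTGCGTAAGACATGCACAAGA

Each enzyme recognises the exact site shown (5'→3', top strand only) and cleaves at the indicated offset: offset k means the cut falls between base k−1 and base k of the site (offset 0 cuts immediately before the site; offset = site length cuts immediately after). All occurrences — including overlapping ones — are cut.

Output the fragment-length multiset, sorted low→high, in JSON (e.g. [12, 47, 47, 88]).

Scan for sites:
  NpsIX AAGCTG/2: at [18, 67, 96, 106, 124, 133, 162, 199, 206, 215, 224, 230] ⇒ [20, 69, 98, 108, 126, 135, 164, 201, 208, 217, 226, 232]
  TgoIX AAGAC/5: at [11, 29, 39, 44, 53, 61, 85, 112, 119, 143, 172, 183, 192, 239, 250] ⇒ [1, 16, 34, 44, 49, 58, 66, 90, 117, 124, 148, 177, 188, 197, 244]

Pooled cuts: [1, 16, 20, 34, 44, 49, 58, 66, 69, 90, 98, 108, 117, 124, 126, 135, 148, 164, 177, 188, 197, 201, 208, 217, 226, 232, 244]

Fragments:
  1→16: 15 bp
  16→20: 4 bp
  20→34: 14 bp
  34→44: 10 bp
  44→49: 5 bp
  49→58: 9 bp
  58→66: 8 bp
  66→69: 3 bp
  69→90: 21 bp
  90→98: 8 bp
  98→108: 10 bp
  108→117: 9 bp
  117→124: 7 bp
  124→126: 2 bp
  126→135: 9 bp
  135→148: 13 bp
  148→164: 16 bp
  164→177: 13 bp
  177→188: 11 bp
  188→197: 9 bp
  197→201: 4 bp
  201→208: 7 bp
  208→217: 9 bp
  217→226: 9 bp
  226→232: 6 bp
  232→244: 12 bp
  244→1 (wrap): 254-244+1 = 11 bp

[2,3,4,4,5,6,7,7,8,8,9,9,9,9,9,9,10,10,11,11,12,13,13,14,15,16,21]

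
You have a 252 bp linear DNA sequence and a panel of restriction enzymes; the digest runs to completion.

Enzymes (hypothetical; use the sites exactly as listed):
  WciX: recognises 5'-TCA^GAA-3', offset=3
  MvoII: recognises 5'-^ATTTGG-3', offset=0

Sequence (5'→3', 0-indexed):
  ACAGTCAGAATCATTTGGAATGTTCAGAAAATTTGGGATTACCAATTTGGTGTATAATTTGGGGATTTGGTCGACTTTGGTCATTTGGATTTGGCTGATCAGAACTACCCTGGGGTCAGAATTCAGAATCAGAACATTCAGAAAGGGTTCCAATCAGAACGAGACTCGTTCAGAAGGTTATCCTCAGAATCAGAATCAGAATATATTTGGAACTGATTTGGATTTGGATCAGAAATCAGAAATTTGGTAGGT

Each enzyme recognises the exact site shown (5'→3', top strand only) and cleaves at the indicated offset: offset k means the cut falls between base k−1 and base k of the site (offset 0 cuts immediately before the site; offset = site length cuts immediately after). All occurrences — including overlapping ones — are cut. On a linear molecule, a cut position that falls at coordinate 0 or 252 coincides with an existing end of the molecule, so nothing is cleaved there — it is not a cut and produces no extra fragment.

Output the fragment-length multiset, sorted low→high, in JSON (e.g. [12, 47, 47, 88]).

[3,4,5,6,6,6,6,6,6,7,7,7,8,9,10,11,11,12,13,14,14,14,16,16,17,18]

Per-enzyme occurrences:
  WciX TCAGAA/3: at [4, 23, 98, 115, 122, 128, 137, 153, 169, 183, 189, 195, 228, 235] ⇒ [7, 26, 101, 118, 125, 131, 140, 156, 172, 186, 192, 198, 231, 238]
  MvoII ATTTGG/0: at [12, 30, 44, 56, 64, 82, 88, 204, 215, 221, 241] ⇒ [12, 30, 44, 56, 64, 82, 88, 204, 215, 221, 241]

Pooled cuts: [7, 12, 26, 30, 44, 56, 64, 82, 88, 101, 118, 125, 131, 140, 156, 172, 186, 192, 198, 204, 215, 221, 231, 238, 241]

Fragment lengths:
  [0,7): 7 bp
  [7,12): 5 bp
  [12,26): 14 bp
  [26,30): 4 bp
  [30,44): 14 bp
  [44,56): 12 bp
  [56,64): 8 bp
  [64,82): 18 bp
  [82,88): 6 bp
  [88,101): 13 bp
  [101,118): 17 bp
  [118,125): 7 bp
  [125,131): 6 bp
  [131,140): 9 bp
  [140,156): 16 bp
  [156,172): 16 bp
  [172,186): 14 bp
  [186,192): 6 bp
  [192,198): 6 bp
  [198,204): 6 bp
  [204,215): 11 bp
  [215,221): 6 bp
  [221,231): 10 bp
  [231,238): 7 bp
  [238,241): 3 bp
  [241,252): 11 bp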